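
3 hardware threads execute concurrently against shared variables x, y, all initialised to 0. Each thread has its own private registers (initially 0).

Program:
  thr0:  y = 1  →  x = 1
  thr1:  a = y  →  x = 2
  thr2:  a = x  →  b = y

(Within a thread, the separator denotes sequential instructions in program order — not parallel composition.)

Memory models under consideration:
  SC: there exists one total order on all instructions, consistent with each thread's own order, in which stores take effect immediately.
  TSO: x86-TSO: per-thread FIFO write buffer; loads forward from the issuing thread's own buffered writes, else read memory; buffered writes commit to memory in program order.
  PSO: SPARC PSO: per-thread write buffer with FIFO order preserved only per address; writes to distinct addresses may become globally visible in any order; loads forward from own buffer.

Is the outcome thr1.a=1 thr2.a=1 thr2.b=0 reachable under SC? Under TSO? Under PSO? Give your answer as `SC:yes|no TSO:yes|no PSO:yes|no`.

outcome vector order: (thr1.a,thr2.a,thr2.b)
SC (9): 0/0/0 0/0/1 0/1/1 0/2/0 0/2/1 1/0/0 1/0/1 1/1/1 1/2/1
TSO (9): 0/0/0 0/0/1 0/1/1 0/2/0 0/2/1 1/0/0 1/0/1 1/1/1 1/2/1
PSO (11): 0/0/0 0/0/1 0/1/0 0/1/1 0/2/0 0/2/1 1/0/0 1/0/1 1/1/0 1/1/1 1/2/1
target 1/1/0 ∈ {PSO}

SC:no TSO:no PSO:yes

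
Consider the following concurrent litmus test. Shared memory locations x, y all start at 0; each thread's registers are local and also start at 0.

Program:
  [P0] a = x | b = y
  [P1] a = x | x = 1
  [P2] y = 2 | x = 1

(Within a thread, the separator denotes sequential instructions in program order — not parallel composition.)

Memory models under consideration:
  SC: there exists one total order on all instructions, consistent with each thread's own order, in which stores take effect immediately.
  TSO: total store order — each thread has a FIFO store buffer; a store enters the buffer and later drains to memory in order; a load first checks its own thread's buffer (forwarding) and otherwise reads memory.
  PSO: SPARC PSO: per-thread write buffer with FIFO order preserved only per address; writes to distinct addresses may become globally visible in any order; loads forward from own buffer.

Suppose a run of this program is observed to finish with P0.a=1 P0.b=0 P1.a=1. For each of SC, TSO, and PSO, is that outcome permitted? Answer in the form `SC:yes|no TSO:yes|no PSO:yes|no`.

SC:no TSO:no PSO:yes

outcome vector order: (P0.a,P0.b,P1.a)
under SC → 0/0/0; 0/0/1; 0/2/0; 0/2/1; 1/0/0; 1/2/0; 1/2/1
under TSO → 0/0/0; 0/0/1; 0/2/0; 0/2/1; 1/0/0; 1/2/0; 1/2/1
under PSO → 0/0/0; 0/0/1; 0/2/0; 0/2/1; 1/0/0; 1/0/1; 1/2/0; 1/2/1
target 1/0/1 ∈ {PSO}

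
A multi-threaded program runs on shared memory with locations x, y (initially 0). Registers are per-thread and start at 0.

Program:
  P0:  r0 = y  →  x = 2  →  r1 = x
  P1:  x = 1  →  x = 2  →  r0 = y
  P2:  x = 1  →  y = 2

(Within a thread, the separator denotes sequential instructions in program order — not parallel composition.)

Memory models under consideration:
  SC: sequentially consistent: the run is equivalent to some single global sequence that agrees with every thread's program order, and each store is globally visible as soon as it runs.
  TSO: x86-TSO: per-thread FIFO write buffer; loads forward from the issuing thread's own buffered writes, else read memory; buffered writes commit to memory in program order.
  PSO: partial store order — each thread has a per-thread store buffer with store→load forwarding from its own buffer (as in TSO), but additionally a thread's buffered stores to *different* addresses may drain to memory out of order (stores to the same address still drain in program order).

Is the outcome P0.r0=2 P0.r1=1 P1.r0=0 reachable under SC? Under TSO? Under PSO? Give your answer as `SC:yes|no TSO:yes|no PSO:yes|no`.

SC:no TSO:yes PSO:yes

outcome vector order: (P0.r0,P0.r1,P1.r0)
SC: 7 outcomes — {0/1/0; 0/1/2; 0/2/0; 0/2/2; 2/1/2; 2/2/0; 2/2/2}
TSO: 8 outcomes — {0/1/0; 0/1/2; 0/2/0; 0/2/2; 2/1/0; 2/1/2; 2/2/0; 2/2/2}
PSO: 8 outcomes — {0/1/0; 0/1/2; 0/2/0; 0/2/2; 2/1/0; 2/1/2; 2/2/0; 2/2/2}
target 2/1/0 ∈ {TSO,PSO}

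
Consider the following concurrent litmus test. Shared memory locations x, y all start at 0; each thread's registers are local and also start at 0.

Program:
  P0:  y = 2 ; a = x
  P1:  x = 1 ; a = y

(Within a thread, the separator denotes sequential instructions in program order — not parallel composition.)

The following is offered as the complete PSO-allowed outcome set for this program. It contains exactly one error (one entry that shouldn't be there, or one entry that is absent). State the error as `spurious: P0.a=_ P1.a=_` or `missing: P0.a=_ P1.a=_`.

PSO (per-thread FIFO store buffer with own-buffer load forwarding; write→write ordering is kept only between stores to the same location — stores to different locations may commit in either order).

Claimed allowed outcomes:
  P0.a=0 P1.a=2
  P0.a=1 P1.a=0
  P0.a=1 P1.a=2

missing: P0.a=0 P1.a=0

outcome vector order: (P0.a,P1.a)
PSO (4): (0,0); (0,2); (1,0); (1,2)
PSO∖claimed = {(0,0)}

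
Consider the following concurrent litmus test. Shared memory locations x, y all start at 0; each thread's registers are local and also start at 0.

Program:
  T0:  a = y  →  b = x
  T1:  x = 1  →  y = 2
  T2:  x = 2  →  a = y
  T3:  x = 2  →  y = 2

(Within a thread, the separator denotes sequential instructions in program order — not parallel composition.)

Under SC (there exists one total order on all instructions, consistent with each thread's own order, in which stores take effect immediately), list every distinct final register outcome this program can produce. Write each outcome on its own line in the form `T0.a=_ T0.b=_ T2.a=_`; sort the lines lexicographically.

outcome vector order: (T0.a,T0.b,T2.a)
|SC outcomes| = 10

T0.a=0 T0.b=0 T2.a=0
T0.a=0 T0.b=0 T2.a=2
T0.a=0 T0.b=1 T2.a=0
T0.a=0 T0.b=1 T2.a=2
T0.a=0 T0.b=2 T2.a=0
T0.a=0 T0.b=2 T2.a=2
T0.a=2 T0.b=1 T2.a=0
T0.a=2 T0.b=1 T2.a=2
T0.a=2 T0.b=2 T2.a=0
T0.a=2 T0.b=2 T2.a=2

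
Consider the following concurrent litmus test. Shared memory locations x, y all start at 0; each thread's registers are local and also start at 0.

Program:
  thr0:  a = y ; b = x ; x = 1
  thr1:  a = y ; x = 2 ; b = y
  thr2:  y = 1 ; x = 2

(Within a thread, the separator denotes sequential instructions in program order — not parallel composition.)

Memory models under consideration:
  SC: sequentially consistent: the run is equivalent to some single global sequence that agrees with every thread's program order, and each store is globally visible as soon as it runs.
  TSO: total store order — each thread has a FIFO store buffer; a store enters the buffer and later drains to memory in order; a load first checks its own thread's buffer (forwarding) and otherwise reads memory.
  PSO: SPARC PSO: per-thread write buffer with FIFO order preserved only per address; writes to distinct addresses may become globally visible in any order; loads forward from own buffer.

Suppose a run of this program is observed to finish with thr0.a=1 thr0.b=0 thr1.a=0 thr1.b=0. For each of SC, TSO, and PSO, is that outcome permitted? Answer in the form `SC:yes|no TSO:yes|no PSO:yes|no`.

outcome vector order: (thr0.a,thr0.b,thr1.a,thr1.b)
SC (11): <0 0 0 0>, <0 0 0 1>, <0 0 1 1>, <0 2 0 0>, <0 2 0 1>, <0 2 1 1>, <1 0 0 1>, <1 0 1 1>, <1 2 0 0>, <1 2 0 1>, <1 2 1 1>
TSO (12): <0 0 0 0>, <0 0 0 1>, <0 0 1 1>, <0 2 0 0>, <0 2 0 1>, <0 2 1 1>, <1 0 0 0>, <1 0 0 1>, <1 0 1 1>, <1 2 0 0>, <1 2 0 1>, <1 2 1 1>
PSO (12): <0 0 0 0>, <0 0 0 1>, <0 0 1 1>, <0 2 0 0>, <0 2 0 1>, <0 2 1 1>, <1 0 0 0>, <1 0 0 1>, <1 0 1 1>, <1 2 0 0>, <1 2 0 1>, <1 2 1 1>
target <1 0 0 0> ∈ {TSO,PSO}

SC:no TSO:yes PSO:yes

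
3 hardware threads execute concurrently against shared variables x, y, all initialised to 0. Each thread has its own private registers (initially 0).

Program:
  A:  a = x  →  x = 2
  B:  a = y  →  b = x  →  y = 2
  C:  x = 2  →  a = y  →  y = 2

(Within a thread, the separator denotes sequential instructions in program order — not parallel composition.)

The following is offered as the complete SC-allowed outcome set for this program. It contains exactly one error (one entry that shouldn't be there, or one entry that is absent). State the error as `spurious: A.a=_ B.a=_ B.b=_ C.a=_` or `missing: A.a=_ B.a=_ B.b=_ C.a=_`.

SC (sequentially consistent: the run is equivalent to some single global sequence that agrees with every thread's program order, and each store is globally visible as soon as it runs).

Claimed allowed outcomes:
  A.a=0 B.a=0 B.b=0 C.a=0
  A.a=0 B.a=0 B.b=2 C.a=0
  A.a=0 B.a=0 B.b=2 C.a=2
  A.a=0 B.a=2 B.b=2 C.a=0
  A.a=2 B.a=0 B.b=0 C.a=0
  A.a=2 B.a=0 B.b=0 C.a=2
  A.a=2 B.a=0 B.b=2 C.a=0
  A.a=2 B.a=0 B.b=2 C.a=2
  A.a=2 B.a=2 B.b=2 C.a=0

missing: A.a=0 B.a=0 B.b=0 C.a=2

outcome vector order: (A.a,B.a,B.b,C.a)
under SC → 0000 0002 0020 0022 0220 2000 2002 2020 2022 2220
SC∖claimed = {0002}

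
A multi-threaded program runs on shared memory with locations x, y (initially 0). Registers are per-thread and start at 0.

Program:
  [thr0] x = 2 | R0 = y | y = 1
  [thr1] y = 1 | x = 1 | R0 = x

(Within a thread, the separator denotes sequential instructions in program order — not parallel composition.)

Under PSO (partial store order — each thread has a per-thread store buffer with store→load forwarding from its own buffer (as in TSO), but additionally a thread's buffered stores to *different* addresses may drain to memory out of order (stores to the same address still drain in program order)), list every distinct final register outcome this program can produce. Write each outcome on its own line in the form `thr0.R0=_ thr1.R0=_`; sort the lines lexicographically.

thr0.R0=0 thr1.R0=1
thr0.R0=0 thr1.R0=2
thr0.R0=1 thr1.R0=1
thr0.R0=1 thr1.R0=2

outcome vector order: (thr0.R0,thr1.R0)
|PSO outcomes| = 4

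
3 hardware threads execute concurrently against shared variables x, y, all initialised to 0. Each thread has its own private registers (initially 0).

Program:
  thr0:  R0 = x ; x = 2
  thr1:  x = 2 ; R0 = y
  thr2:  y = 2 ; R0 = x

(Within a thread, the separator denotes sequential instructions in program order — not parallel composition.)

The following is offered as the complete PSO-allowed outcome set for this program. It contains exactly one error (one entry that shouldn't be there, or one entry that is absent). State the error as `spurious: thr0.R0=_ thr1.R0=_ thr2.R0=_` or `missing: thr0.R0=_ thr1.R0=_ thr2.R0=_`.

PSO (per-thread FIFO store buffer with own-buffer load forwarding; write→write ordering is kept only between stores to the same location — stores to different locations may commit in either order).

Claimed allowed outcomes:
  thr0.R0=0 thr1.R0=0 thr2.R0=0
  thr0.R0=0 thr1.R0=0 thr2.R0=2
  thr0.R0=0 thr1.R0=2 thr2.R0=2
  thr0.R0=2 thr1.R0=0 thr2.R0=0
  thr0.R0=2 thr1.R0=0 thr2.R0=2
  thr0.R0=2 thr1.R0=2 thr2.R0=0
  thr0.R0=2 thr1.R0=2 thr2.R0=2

missing: thr0.R0=0 thr1.R0=2 thr2.R0=0

outcome vector order: (thr0.R0,thr1.R0,thr2.R0)
[PSO] allowed = {(0,0,0); (0,0,2); (0,2,0); (0,2,2); (2,0,0); (2,0,2); (2,2,0); (2,2,2)}
PSO∖claimed = {(0,2,0)}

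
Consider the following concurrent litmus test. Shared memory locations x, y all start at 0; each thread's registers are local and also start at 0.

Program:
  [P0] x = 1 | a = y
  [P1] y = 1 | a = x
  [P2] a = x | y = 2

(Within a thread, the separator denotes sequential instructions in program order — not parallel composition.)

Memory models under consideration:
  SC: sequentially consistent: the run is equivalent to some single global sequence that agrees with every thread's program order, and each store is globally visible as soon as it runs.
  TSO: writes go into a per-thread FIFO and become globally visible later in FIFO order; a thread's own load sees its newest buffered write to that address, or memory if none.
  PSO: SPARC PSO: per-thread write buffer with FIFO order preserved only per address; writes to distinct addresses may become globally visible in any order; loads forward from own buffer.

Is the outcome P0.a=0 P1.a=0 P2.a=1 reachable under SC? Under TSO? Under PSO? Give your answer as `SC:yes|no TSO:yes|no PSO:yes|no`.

SC:no TSO:yes PSO:yes

outcome vector order: (P0.a,P1.a,P2.a)
SC (10): 0/1/0; 0/1/1; 1/0/0; 1/0/1; 1/1/0; 1/1/1; 2/0/0; 2/0/1; 2/1/0; 2/1/1
TSO (12): 0/0/0; 0/0/1; 0/1/0; 0/1/1; 1/0/0; 1/0/1; 1/1/0; 1/1/1; 2/0/0; 2/0/1; 2/1/0; 2/1/1
PSO (12): 0/0/0; 0/0/1; 0/1/0; 0/1/1; 1/0/0; 1/0/1; 1/1/0; 1/1/1; 2/0/0; 2/0/1; 2/1/0; 2/1/1
target 0/0/1 ∈ {TSO,PSO}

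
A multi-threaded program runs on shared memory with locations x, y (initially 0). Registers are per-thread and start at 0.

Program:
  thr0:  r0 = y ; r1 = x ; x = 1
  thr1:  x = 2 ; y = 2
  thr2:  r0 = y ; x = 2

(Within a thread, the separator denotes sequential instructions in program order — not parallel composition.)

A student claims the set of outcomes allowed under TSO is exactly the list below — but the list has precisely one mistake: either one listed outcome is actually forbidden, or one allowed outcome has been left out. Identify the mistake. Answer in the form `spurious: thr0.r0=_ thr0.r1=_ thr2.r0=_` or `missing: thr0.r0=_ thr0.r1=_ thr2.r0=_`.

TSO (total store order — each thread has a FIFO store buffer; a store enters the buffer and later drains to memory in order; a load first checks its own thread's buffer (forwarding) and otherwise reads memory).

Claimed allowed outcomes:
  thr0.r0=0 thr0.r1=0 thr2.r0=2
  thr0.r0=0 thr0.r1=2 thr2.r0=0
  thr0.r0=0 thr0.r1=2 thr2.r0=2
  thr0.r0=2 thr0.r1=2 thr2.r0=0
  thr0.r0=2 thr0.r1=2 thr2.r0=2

outcome vector order: (thr0.r0,thr0.r1,thr2.r0)
TSO (6): 0/0/0 0/0/2 0/2/0 0/2/2 2/2/0 2/2/2
TSO∖claimed = {0/0/0}

missing: thr0.r0=0 thr0.r1=0 thr2.r0=0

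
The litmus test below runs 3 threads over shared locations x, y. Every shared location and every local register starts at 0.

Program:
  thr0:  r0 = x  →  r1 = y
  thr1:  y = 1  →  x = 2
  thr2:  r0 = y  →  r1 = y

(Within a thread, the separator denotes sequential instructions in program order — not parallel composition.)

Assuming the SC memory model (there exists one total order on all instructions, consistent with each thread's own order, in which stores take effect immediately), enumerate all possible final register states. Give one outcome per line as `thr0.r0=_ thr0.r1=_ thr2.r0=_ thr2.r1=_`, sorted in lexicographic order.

outcome vector order: (thr0.r0,thr0.r1,thr2.r0,thr2.r1)
|SC outcomes| = 9

thr0.r0=0 thr0.r1=0 thr2.r0=0 thr2.r1=0
thr0.r0=0 thr0.r1=0 thr2.r0=0 thr2.r1=1
thr0.r0=0 thr0.r1=0 thr2.r0=1 thr2.r1=1
thr0.r0=0 thr0.r1=1 thr2.r0=0 thr2.r1=0
thr0.r0=0 thr0.r1=1 thr2.r0=0 thr2.r1=1
thr0.r0=0 thr0.r1=1 thr2.r0=1 thr2.r1=1
thr0.r0=2 thr0.r1=1 thr2.r0=0 thr2.r1=0
thr0.r0=2 thr0.r1=1 thr2.r0=0 thr2.r1=1
thr0.r0=2 thr0.r1=1 thr2.r0=1 thr2.r1=1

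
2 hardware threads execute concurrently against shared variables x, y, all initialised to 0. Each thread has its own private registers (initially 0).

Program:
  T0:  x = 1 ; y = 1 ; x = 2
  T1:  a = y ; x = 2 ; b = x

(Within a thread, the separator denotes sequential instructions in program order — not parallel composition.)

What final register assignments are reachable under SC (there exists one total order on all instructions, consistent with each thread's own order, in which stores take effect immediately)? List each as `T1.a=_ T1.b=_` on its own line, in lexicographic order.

T1.a=0 T1.b=1
T1.a=0 T1.b=2
T1.a=1 T1.b=2

outcome vector order: (T1.a,T1.b)
|SC outcomes| = 3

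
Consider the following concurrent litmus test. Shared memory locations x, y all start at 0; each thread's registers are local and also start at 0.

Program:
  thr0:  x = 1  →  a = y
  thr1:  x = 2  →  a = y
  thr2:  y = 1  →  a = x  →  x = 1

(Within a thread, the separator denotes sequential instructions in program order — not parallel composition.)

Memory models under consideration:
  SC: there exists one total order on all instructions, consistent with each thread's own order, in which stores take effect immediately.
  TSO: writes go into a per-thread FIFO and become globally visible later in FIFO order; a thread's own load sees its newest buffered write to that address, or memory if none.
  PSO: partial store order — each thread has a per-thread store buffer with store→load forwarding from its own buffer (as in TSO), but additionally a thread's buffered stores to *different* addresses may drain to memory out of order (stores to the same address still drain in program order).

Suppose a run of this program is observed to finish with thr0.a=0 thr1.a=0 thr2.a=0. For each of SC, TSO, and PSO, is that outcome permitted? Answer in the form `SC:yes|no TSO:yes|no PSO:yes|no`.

outcome vector order: (thr0.a,thr1.a,thr2.a)
SC: 9 outcomes — {001, 002, 011, 012, 101, 102, 110, 111, 112}
TSO: 12 outcomes — {000, 001, 002, 010, 011, 012, 100, 101, 102, 110, 111, 112}
PSO: 12 outcomes — {000, 001, 002, 010, 011, 012, 100, 101, 102, 110, 111, 112}
target 000 ∈ {TSO,PSO}

SC:no TSO:yes PSO:yes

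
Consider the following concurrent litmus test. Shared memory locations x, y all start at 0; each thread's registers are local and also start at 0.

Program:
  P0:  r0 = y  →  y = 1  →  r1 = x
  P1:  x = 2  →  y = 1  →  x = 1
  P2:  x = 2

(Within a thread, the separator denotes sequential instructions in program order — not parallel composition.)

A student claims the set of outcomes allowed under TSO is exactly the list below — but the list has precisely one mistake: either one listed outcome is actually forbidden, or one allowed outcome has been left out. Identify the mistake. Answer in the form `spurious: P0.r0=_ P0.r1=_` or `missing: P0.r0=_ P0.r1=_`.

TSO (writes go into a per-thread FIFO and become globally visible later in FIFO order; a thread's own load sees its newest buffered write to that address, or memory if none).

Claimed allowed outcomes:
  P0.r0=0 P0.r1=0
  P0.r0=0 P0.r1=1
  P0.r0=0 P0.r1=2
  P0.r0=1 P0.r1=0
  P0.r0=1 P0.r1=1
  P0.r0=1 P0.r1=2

outcome vector order: (P0.r0,P0.r1)
TSO (5): 00, 01, 02, 11, 12
claimed∖TSO = {10}

spurious: P0.r0=1 P0.r1=0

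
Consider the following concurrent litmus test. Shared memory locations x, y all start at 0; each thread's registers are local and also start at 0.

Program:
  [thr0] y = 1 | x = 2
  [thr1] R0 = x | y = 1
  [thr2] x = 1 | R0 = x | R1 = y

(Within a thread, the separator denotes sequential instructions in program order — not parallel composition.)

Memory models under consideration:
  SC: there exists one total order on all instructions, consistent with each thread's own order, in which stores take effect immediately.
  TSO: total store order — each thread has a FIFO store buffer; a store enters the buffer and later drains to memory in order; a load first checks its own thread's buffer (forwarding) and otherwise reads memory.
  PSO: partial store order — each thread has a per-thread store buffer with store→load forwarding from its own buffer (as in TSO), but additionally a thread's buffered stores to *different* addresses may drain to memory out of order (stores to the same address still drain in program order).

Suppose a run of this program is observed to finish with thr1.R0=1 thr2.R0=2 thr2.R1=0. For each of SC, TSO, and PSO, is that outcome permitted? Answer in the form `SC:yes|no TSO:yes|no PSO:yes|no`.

outcome vector order: (thr1.R0,thr2.R0,thr2.R1)
[SC] allowed = {0/1/0, 0/1/1, 0/2/1, 1/1/0, 1/1/1, 1/2/1, 2/1/0, 2/1/1, 2/2/1}
[TSO] allowed = {0/1/0, 0/1/1, 0/2/1, 1/1/0, 1/1/1, 1/2/1, 2/1/0, 2/1/1, 2/2/1}
[PSO] allowed = {0/1/0, 0/1/1, 0/2/0, 0/2/1, 1/1/0, 1/1/1, 1/2/0, 1/2/1, 2/1/0, 2/1/1, 2/2/0, 2/2/1}
target 1/2/0 ∈ {PSO}

SC:no TSO:no PSO:yes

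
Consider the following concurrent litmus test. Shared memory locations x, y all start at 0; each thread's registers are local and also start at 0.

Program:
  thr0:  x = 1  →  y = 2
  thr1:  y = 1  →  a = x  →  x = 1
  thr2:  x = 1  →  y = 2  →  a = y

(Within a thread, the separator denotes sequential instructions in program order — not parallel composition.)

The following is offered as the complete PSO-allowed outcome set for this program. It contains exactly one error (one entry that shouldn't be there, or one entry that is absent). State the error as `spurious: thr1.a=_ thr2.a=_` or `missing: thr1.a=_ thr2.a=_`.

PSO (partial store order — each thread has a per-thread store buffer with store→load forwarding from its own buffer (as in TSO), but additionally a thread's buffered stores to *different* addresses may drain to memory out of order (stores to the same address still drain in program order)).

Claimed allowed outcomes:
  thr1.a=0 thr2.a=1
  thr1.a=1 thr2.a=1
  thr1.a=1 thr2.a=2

missing: thr1.a=0 thr2.a=2

outcome vector order: (thr1.a,thr2.a)
[PSO] allowed = {(0,1), (0,2), (1,1), (1,2)}
PSO∖claimed = {(0,2)}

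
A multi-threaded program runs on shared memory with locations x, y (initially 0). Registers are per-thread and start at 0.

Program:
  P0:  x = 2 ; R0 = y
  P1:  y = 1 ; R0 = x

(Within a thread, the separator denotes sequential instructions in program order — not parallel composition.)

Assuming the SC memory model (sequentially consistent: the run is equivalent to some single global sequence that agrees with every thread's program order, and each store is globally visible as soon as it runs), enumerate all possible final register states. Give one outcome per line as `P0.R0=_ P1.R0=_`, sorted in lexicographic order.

outcome vector order: (P0.R0,P1.R0)
|SC outcomes| = 3

P0.R0=0 P1.R0=2
P0.R0=1 P1.R0=0
P0.R0=1 P1.R0=2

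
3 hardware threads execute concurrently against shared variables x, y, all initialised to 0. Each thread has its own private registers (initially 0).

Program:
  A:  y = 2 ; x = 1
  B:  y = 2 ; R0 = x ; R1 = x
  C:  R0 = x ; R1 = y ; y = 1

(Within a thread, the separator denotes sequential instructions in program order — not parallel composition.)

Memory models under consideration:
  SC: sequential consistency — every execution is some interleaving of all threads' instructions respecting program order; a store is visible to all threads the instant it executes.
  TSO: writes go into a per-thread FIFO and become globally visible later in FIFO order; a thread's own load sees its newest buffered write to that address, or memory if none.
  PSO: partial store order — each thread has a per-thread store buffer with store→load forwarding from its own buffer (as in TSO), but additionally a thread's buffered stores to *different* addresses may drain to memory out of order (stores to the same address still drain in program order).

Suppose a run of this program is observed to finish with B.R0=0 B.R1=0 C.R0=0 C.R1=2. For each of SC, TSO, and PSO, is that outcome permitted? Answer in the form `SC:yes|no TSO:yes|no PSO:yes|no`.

outcome vector order: (B.R0,B.R1,C.R0,C.R1)
under SC → (0,0,0,0) (0,0,0,2) (0,0,1,2) (0,1,0,0) (0,1,0,2) (0,1,1,2) (1,1,0,0) (1,1,0,2) (1,1,1,2)
under TSO → (0,0,0,0) (0,0,0,2) (0,0,1,2) (0,1,0,0) (0,1,0,2) (0,1,1,2) (1,1,0,0) (1,1,0,2) (1,1,1,2)
under PSO → (0,0,0,0) (0,0,0,2) (0,0,1,0) (0,0,1,2) (0,1,0,0) (0,1,0,2) (0,1,1,0) (0,1,1,2) (1,1,0,0) (1,1,0,2) (1,1,1,0) (1,1,1,2)
target (0,0,0,2) ∈ {SC,TSO,PSO}

SC:yes TSO:yes PSO:yes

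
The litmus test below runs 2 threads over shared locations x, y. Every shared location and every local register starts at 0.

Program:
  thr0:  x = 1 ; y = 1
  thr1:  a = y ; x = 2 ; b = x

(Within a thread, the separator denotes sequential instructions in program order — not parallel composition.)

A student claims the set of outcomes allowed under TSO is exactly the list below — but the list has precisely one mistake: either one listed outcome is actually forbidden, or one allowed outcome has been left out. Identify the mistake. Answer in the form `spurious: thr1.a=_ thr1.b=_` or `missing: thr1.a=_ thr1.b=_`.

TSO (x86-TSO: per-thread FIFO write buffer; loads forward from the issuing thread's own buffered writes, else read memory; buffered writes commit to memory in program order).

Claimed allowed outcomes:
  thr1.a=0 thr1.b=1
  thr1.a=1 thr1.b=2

outcome vector order: (thr1.a,thr1.b)
TSO (3): (0,1), (0,2), (1,2)
TSO∖claimed = {(0,2)}

missing: thr1.a=0 thr1.b=2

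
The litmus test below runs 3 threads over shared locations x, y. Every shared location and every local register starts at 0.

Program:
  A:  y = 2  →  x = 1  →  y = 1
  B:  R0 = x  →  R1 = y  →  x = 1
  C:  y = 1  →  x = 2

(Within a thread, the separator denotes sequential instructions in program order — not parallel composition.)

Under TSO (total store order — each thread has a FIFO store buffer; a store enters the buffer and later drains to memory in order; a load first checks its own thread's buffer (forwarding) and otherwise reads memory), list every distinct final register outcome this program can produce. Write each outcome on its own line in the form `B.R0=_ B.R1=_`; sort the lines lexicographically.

B.R0=0 B.R1=0
B.R0=0 B.R1=1
B.R0=0 B.R1=2
B.R0=1 B.R1=1
B.R0=1 B.R1=2
B.R0=2 B.R1=1
B.R0=2 B.R1=2

outcome vector order: (B.R0,B.R1)
|TSO outcomes| = 7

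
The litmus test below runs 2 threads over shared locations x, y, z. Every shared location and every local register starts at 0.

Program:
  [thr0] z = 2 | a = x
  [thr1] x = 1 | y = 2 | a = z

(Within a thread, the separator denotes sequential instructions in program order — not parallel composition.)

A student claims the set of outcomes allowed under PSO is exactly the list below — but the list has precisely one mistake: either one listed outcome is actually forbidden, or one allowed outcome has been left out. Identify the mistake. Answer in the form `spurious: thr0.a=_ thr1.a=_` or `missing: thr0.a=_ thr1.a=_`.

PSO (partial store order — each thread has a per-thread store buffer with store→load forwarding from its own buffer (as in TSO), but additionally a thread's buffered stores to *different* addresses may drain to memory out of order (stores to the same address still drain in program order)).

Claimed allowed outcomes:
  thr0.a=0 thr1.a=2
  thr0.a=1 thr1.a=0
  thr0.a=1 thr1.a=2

outcome vector order: (thr0.a,thr1.a)
PSO: 4 outcomes — {<0 0>, <0 2>, <1 0>, <1 2>}
PSO∖claimed = {<0 0>}

missing: thr0.a=0 thr1.a=0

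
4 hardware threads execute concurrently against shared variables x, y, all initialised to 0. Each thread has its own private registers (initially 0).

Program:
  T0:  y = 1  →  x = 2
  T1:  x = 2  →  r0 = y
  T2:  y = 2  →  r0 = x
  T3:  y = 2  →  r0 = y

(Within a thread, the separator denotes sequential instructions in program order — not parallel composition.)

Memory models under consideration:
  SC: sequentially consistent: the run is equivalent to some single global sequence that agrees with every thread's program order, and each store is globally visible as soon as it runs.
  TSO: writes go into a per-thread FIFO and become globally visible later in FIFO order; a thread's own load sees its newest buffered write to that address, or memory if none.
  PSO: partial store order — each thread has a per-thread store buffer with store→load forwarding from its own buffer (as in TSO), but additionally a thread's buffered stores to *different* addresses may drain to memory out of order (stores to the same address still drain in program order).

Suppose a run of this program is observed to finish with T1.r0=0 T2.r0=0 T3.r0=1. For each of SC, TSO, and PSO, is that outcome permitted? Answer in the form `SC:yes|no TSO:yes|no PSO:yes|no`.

SC:no TSO:yes PSO:yes

outcome vector order: (T1.r0,T2.r0,T3.r0)
under SC → <0 2 1>, <0 2 2>, <1 0 1>, <1 0 2>, <1 2 1>, <1 2 2>, <2 0 1>, <2 0 2>, <2 2 1>, <2 2 2>
under TSO → <0 0 1>, <0 0 2>, <0 2 1>, <0 2 2>, <1 0 1>, <1 0 2>, <1 2 1>, <1 2 2>, <2 0 1>, <2 0 2>, <2 2 1>, <2 2 2>
under PSO → <0 0 1>, <0 0 2>, <0 2 1>, <0 2 2>, <1 0 1>, <1 0 2>, <1 2 1>, <1 2 2>, <2 0 1>, <2 0 2>, <2 2 1>, <2 2 2>
target <0 0 1> ∈ {TSO,PSO}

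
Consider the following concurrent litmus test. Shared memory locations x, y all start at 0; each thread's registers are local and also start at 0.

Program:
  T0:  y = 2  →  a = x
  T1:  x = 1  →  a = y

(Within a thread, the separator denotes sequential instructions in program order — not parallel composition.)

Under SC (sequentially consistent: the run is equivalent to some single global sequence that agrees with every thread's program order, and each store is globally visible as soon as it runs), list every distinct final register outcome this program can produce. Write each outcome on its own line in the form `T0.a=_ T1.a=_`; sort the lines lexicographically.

outcome vector order: (T0.a,T1.a)
|SC outcomes| = 3

T0.a=0 T1.a=2
T0.a=1 T1.a=0
T0.a=1 T1.a=2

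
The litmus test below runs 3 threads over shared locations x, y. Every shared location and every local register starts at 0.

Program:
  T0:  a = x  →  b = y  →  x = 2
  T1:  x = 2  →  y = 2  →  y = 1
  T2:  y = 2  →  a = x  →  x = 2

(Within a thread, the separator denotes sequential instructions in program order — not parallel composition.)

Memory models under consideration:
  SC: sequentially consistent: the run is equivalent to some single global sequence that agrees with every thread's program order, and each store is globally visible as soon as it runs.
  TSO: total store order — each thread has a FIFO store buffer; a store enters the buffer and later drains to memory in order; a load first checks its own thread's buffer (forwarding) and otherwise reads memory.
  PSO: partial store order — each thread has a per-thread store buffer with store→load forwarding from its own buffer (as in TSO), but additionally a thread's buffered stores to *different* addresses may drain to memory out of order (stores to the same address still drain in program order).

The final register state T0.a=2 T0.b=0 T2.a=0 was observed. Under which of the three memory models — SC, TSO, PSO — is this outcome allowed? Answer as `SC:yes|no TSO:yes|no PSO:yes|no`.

outcome vector order: (T0.a,T0.b,T2.a)
SC: 11 outcomes — {000, 002, 010, 012, 020, 022, 202, 210, 212, 220, 222}
TSO: 12 outcomes — {000, 002, 010, 012, 020, 022, 200, 202, 210, 212, 220, 222}
PSO: 12 outcomes — {000, 002, 010, 012, 020, 022, 200, 202, 210, 212, 220, 222}
target 200 ∈ {TSO,PSO}

SC:no TSO:yes PSO:yes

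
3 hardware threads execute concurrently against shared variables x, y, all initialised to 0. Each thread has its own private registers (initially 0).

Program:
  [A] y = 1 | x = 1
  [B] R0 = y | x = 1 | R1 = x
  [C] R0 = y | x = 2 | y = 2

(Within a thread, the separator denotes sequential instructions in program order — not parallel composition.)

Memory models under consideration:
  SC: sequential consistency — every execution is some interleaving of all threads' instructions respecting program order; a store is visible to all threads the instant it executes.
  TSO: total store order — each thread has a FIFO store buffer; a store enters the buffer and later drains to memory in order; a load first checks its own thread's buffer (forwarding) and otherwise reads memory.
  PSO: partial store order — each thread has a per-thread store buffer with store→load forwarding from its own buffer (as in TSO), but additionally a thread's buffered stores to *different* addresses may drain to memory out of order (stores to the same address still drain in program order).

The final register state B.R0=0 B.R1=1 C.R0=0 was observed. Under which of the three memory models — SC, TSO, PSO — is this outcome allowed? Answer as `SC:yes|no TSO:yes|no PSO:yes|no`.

outcome vector order: (B.R0,B.R1,C.R0)
SC: 10 outcomes — {0/1/0; 0/1/1; 0/2/0; 0/2/1; 1/1/0; 1/1/1; 1/2/0; 1/2/1; 2/1/0; 2/1/1}
TSO: 10 outcomes — {0/1/0; 0/1/1; 0/2/0; 0/2/1; 1/1/0; 1/1/1; 1/2/0; 1/2/1; 2/1/0; 2/1/1}
PSO: 12 outcomes — {0/1/0; 0/1/1; 0/2/0; 0/2/1; 1/1/0; 1/1/1; 1/2/0; 1/2/1; 2/1/0; 2/1/1; 2/2/0; 2/2/1}
target 0/1/0 ∈ {SC,TSO,PSO}

SC:yes TSO:yes PSO:yes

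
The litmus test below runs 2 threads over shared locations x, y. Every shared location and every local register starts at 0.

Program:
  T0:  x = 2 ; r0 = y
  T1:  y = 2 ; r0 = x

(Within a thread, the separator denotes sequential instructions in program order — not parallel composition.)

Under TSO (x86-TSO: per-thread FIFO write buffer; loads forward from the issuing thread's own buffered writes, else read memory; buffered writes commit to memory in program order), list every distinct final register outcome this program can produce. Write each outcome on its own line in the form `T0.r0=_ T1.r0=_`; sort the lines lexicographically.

outcome vector order: (T0.r0,T1.r0)
|TSO outcomes| = 4

T0.r0=0 T1.r0=0
T0.r0=0 T1.r0=2
T0.r0=2 T1.r0=0
T0.r0=2 T1.r0=2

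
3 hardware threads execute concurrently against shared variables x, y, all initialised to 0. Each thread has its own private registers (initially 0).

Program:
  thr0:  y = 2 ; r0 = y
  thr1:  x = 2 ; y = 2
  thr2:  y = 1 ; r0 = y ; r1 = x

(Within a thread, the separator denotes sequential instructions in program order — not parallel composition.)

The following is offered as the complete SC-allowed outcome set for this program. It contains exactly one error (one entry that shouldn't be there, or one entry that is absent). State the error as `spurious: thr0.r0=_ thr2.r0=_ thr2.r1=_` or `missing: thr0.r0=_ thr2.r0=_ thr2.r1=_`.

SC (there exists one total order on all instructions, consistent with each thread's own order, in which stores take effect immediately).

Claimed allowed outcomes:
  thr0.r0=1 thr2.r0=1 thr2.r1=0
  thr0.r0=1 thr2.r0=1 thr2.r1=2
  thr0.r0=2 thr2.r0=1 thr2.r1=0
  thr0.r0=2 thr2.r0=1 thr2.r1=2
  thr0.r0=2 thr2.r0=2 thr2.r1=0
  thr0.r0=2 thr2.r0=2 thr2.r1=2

missing: thr0.r0=1 thr2.r0=2 thr2.r1=2

outcome vector order: (thr0.r0,thr2.r0,thr2.r1)
SC: 7 outcomes — {1/1/0; 1/1/2; 1/2/2; 2/1/0; 2/1/2; 2/2/0; 2/2/2}
SC∖claimed = {1/2/2}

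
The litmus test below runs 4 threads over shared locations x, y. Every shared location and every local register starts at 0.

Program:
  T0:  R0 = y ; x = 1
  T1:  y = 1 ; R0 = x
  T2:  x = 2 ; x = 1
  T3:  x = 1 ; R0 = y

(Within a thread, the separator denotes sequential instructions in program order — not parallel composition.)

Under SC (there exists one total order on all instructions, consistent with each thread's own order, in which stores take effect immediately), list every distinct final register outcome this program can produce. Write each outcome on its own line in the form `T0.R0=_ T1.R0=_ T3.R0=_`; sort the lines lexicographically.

outcome vector order: (T0.R0,T1.R0,T3.R0)
|SC outcomes| = 10

T0.R0=0 T1.R0=0 T3.R0=1
T0.R0=0 T1.R0=1 T3.R0=0
T0.R0=0 T1.R0=1 T3.R0=1
T0.R0=0 T1.R0=2 T3.R0=0
T0.R0=0 T1.R0=2 T3.R0=1
T0.R0=1 T1.R0=0 T3.R0=1
T0.R0=1 T1.R0=1 T3.R0=0
T0.R0=1 T1.R0=1 T3.R0=1
T0.R0=1 T1.R0=2 T3.R0=0
T0.R0=1 T1.R0=2 T3.R0=1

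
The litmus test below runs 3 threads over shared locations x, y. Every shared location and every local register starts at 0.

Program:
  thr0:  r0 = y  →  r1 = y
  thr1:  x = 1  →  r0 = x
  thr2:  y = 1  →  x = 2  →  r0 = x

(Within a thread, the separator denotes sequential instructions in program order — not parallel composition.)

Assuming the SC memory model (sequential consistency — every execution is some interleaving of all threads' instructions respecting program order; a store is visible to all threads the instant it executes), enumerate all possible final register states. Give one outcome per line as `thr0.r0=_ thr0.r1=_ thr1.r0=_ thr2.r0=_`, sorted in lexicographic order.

outcome vector order: (thr0.r0,thr0.r1,thr1.r0,thr2.r0)
|SC outcomes| = 9

thr0.r0=0 thr0.r1=0 thr1.r0=1 thr2.r0=1
thr0.r0=0 thr0.r1=0 thr1.r0=1 thr2.r0=2
thr0.r0=0 thr0.r1=0 thr1.r0=2 thr2.r0=2
thr0.r0=0 thr0.r1=1 thr1.r0=1 thr2.r0=1
thr0.r0=0 thr0.r1=1 thr1.r0=1 thr2.r0=2
thr0.r0=0 thr0.r1=1 thr1.r0=2 thr2.r0=2
thr0.r0=1 thr0.r1=1 thr1.r0=1 thr2.r0=1
thr0.r0=1 thr0.r1=1 thr1.r0=1 thr2.r0=2
thr0.r0=1 thr0.r1=1 thr1.r0=2 thr2.r0=2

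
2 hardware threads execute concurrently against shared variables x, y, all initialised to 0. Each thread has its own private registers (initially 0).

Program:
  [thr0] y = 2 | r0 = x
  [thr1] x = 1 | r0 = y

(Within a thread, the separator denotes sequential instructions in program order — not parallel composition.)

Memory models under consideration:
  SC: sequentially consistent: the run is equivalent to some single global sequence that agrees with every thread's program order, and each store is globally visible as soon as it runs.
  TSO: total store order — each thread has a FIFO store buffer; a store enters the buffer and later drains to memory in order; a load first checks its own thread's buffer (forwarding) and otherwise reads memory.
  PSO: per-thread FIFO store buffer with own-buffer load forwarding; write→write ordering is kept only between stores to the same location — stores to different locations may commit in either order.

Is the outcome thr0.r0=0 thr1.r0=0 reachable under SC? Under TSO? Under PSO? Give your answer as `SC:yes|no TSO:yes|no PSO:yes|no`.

SC:no TSO:yes PSO:yes

outcome vector order: (thr0.r0,thr1.r0)
SC (3): 02; 10; 12
TSO (4): 00; 02; 10; 12
PSO (4): 00; 02; 10; 12
target 00 ∈ {TSO,PSO}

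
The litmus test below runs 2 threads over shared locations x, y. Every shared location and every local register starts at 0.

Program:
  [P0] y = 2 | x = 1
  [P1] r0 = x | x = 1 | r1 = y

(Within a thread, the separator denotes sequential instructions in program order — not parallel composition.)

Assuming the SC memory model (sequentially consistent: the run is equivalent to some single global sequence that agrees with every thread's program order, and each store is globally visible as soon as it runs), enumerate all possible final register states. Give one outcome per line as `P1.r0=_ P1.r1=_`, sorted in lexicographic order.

P1.r0=0 P1.r1=0
P1.r0=0 P1.r1=2
P1.r0=1 P1.r1=2

outcome vector order: (P1.r0,P1.r1)
|SC outcomes| = 3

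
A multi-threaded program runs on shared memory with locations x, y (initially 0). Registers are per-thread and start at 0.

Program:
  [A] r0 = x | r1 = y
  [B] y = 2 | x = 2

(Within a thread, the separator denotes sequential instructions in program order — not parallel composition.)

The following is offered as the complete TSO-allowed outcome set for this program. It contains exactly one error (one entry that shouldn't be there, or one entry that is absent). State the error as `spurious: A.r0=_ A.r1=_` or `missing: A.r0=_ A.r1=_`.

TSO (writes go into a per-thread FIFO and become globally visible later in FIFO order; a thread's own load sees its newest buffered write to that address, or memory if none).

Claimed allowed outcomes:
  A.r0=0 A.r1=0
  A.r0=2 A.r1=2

outcome vector order: (A.r0,A.r1)
[TSO] allowed = {<0 0>; <0 2>; <2 2>}
TSO∖claimed = {<0 2>}

missing: A.r0=0 A.r1=2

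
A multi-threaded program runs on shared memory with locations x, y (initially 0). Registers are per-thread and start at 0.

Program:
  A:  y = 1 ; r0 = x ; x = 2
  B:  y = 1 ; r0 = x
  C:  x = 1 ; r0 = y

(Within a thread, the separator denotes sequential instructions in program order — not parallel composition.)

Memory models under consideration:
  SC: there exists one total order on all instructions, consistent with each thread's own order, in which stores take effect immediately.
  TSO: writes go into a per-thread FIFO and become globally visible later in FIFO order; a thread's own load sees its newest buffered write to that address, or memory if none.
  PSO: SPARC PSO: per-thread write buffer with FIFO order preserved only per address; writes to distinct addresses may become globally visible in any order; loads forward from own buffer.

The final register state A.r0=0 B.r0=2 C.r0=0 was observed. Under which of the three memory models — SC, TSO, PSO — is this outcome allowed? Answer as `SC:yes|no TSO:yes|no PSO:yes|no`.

outcome vector order: (A.r0,B.r0,C.r0)
SC (8): 001 011 021 101 110 111 120 121
TSO (12): 000 001 010 011 020 021 100 101 110 111 120 121
PSO (12): 000 001 010 011 020 021 100 101 110 111 120 121
target 020 ∈ {TSO,PSO}

SC:no TSO:yes PSO:yes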